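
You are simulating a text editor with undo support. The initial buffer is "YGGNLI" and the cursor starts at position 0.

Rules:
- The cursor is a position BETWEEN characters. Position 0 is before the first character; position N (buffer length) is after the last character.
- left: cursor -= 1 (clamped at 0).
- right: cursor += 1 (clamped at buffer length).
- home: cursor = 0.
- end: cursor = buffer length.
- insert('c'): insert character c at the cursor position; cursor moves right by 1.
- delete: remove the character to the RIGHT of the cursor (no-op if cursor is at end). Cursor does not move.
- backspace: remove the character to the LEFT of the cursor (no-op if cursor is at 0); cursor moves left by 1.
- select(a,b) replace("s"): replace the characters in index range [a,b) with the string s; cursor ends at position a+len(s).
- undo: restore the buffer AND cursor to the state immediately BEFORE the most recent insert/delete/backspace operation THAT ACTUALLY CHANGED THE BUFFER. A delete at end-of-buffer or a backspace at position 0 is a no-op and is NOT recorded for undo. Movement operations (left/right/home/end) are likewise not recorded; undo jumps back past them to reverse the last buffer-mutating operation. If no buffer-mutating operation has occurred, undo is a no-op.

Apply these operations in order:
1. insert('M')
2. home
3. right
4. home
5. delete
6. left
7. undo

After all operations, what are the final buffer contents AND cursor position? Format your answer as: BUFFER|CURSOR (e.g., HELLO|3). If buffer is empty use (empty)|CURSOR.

After op 1 (insert('M')): buf='MYGGNLI' cursor=1
After op 2 (home): buf='MYGGNLI' cursor=0
After op 3 (right): buf='MYGGNLI' cursor=1
After op 4 (home): buf='MYGGNLI' cursor=0
After op 5 (delete): buf='YGGNLI' cursor=0
After op 6 (left): buf='YGGNLI' cursor=0
After op 7 (undo): buf='MYGGNLI' cursor=0

Answer: MYGGNLI|0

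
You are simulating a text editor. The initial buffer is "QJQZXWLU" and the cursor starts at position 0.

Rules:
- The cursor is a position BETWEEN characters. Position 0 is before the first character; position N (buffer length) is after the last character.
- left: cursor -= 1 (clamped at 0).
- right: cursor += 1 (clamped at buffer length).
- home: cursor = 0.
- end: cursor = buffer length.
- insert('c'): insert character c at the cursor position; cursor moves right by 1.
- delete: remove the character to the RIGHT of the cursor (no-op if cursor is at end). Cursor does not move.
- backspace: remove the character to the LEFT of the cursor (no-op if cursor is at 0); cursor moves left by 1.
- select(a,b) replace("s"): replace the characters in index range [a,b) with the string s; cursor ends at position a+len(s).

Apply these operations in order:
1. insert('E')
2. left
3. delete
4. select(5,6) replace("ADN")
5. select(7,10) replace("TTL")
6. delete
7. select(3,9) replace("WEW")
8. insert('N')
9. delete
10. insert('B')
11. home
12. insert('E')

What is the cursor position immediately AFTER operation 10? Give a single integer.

After op 1 (insert('E')): buf='EQJQZXWLU' cursor=1
After op 2 (left): buf='EQJQZXWLU' cursor=0
After op 3 (delete): buf='QJQZXWLU' cursor=0
After op 4 (select(5,6) replace("ADN")): buf='QJQZXADNLU' cursor=8
After op 5 (select(7,10) replace("TTL")): buf='QJQZXADTTL' cursor=10
After op 6 (delete): buf='QJQZXADTTL' cursor=10
After op 7 (select(3,9) replace("WEW")): buf='QJQWEWL' cursor=6
After op 8 (insert('N')): buf='QJQWEWNL' cursor=7
After op 9 (delete): buf='QJQWEWN' cursor=7
After op 10 (insert('B')): buf='QJQWEWNB' cursor=8

Answer: 8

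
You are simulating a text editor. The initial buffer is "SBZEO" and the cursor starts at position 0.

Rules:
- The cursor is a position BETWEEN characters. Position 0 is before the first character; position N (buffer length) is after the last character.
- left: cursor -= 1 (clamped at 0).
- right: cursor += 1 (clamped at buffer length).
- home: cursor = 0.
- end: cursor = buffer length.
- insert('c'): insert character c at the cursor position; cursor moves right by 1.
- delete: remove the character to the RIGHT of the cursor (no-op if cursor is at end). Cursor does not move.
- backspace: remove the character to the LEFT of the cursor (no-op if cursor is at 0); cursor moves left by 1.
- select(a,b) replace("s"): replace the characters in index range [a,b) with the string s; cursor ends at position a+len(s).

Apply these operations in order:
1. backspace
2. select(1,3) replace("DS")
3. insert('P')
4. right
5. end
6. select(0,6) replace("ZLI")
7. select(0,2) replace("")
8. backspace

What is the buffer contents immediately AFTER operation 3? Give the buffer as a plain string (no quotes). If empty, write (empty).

Answer: SDSPEO

Derivation:
After op 1 (backspace): buf='SBZEO' cursor=0
After op 2 (select(1,3) replace("DS")): buf='SDSEO' cursor=3
After op 3 (insert('P')): buf='SDSPEO' cursor=4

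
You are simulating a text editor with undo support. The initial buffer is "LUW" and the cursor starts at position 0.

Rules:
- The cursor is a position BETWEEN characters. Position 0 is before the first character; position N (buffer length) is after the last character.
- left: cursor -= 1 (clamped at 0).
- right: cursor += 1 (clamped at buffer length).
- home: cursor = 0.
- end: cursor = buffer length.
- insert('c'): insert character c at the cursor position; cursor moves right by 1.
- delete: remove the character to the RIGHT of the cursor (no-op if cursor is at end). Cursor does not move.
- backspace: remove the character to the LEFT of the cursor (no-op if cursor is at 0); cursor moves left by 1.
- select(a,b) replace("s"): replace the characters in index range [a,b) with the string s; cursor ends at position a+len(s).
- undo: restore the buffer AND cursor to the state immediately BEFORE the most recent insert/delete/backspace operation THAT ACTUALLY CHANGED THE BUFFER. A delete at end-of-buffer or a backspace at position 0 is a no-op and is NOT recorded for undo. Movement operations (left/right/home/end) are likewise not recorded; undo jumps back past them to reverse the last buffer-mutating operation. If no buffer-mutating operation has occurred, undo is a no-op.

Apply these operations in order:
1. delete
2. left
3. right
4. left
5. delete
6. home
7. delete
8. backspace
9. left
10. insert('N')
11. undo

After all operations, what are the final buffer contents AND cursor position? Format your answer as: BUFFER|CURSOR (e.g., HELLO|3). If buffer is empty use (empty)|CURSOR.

Answer: (empty)|0

Derivation:
After op 1 (delete): buf='UW' cursor=0
After op 2 (left): buf='UW' cursor=0
After op 3 (right): buf='UW' cursor=1
After op 4 (left): buf='UW' cursor=0
After op 5 (delete): buf='W' cursor=0
After op 6 (home): buf='W' cursor=0
After op 7 (delete): buf='(empty)' cursor=0
After op 8 (backspace): buf='(empty)' cursor=0
After op 9 (left): buf='(empty)' cursor=0
After op 10 (insert('N')): buf='N' cursor=1
After op 11 (undo): buf='(empty)' cursor=0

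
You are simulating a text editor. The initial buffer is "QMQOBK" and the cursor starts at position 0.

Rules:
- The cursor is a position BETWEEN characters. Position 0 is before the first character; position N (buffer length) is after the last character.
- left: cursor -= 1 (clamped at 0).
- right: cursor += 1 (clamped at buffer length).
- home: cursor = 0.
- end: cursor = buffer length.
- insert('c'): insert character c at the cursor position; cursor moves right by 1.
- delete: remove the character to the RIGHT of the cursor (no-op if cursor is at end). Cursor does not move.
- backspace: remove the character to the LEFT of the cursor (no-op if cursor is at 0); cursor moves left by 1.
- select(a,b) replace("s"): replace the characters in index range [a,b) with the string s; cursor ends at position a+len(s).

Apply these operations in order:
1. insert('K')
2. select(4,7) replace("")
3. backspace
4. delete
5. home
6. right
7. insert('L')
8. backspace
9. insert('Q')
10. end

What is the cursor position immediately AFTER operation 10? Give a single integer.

Answer: 4

Derivation:
After op 1 (insert('K')): buf='KQMQOBK' cursor=1
After op 2 (select(4,7) replace("")): buf='KQMQ' cursor=4
After op 3 (backspace): buf='KQM' cursor=3
After op 4 (delete): buf='KQM' cursor=3
After op 5 (home): buf='KQM' cursor=0
After op 6 (right): buf='KQM' cursor=1
After op 7 (insert('L')): buf='KLQM' cursor=2
After op 8 (backspace): buf='KQM' cursor=1
After op 9 (insert('Q')): buf='KQQM' cursor=2
After op 10 (end): buf='KQQM' cursor=4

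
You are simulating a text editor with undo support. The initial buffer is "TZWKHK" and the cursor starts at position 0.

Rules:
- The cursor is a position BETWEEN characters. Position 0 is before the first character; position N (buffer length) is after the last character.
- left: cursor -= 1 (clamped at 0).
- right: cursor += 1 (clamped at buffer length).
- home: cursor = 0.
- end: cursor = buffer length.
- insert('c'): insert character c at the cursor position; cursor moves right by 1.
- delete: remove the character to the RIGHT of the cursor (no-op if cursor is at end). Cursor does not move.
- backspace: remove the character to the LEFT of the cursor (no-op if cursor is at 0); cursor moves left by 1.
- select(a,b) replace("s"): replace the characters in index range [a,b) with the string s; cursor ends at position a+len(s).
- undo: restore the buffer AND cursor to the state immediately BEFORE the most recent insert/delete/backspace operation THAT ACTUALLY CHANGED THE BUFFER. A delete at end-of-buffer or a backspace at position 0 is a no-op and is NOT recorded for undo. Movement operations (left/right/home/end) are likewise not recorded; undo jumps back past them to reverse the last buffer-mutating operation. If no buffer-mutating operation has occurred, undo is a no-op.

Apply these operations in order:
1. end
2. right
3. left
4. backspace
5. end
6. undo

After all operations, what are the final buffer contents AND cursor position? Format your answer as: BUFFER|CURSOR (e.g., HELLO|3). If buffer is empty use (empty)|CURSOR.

Answer: TZWKHK|5

Derivation:
After op 1 (end): buf='TZWKHK' cursor=6
After op 2 (right): buf='TZWKHK' cursor=6
After op 3 (left): buf='TZWKHK' cursor=5
After op 4 (backspace): buf='TZWKK' cursor=4
After op 5 (end): buf='TZWKK' cursor=5
After op 6 (undo): buf='TZWKHK' cursor=5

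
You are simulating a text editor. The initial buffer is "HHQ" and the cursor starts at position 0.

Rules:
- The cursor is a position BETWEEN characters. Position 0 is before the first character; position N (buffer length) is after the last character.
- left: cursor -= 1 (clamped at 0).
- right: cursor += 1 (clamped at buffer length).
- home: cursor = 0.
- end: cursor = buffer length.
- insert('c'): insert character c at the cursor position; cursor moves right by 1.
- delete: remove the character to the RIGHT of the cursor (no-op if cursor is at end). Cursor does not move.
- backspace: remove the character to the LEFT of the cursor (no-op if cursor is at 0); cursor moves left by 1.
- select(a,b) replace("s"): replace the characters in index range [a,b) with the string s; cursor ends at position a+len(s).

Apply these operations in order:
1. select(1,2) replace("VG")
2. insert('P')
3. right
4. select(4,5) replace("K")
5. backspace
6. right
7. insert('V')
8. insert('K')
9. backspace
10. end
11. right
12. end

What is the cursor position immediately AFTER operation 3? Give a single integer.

After op 1 (select(1,2) replace("VG")): buf='HVGQ' cursor=3
After op 2 (insert('P')): buf='HVGPQ' cursor=4
After op 3 (right): buf='HVGPQ' cursor=5

Answer: 5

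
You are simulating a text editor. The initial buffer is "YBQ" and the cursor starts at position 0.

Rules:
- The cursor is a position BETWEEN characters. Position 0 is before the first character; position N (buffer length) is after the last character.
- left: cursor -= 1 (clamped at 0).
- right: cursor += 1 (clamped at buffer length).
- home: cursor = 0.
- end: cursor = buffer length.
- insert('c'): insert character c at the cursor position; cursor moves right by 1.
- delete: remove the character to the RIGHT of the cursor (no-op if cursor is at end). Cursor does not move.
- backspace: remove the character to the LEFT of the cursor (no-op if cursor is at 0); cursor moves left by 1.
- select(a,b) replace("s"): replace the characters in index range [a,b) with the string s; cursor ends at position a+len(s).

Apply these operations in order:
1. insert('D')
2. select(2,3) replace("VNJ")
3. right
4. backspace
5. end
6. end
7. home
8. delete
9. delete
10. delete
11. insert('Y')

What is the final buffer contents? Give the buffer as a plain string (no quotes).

After op 1 (insert('D')): buf='DYBQ' cursor=1
After op 2 (select(2,3) replace("VNJ")): buf='DYVNJQ' cursor=5
After op 3 (right): buf='DYVNJQ' cursor=6
After op 4 (backspace): buf='DYVNJ' cursor=5
After op 5 (end): buf='DYVNJ' cursor=5
After op 6 (end): buf='DYVNJ' cursor=5
After op 7 (home): buf='DYVNJ' cursor=0
After op 8 (delete): buf='YVNJ' cursor=0
After op 9 (delete): buf='VNJ' cursor=0
After op 10 (delete): buf='NJ' cursor=0
After op 11 (insert('Y')): buf='YNJ' cursor=1

Answer: YNJ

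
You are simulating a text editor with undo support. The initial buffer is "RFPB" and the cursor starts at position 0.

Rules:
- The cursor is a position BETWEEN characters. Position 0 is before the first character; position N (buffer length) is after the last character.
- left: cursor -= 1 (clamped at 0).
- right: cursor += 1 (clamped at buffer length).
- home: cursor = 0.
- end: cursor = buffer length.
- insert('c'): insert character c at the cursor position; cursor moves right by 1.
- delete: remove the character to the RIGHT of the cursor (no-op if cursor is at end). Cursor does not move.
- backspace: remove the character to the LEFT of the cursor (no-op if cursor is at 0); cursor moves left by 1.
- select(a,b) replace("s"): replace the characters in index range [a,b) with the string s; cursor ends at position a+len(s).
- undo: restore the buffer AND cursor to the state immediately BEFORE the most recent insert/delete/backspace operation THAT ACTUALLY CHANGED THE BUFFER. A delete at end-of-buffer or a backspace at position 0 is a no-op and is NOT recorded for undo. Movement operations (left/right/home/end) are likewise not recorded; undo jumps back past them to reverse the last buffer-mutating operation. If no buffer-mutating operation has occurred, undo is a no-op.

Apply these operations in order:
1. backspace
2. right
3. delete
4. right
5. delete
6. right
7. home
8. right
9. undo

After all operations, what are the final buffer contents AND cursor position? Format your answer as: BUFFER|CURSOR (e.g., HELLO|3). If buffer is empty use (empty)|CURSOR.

After op 1 (backspace): buf='RFPB' cursor=0
After op 2 (right): buf='RFPB' cursor=1
After op 3 (delete): buf='RPB' cursor=1
After op 4 (right): buf='RPB' cursor=2
After op 5 (delete): buf='RP' cursor=2
After op 6 (right): buf='RP' cursor=2
After op 7 (home): buf='RP' cursor=0
After op 8 (right): buf='RP' cursor=1
After op 9 (undo): buf='RPB' cursor=2

Answer: RPB|2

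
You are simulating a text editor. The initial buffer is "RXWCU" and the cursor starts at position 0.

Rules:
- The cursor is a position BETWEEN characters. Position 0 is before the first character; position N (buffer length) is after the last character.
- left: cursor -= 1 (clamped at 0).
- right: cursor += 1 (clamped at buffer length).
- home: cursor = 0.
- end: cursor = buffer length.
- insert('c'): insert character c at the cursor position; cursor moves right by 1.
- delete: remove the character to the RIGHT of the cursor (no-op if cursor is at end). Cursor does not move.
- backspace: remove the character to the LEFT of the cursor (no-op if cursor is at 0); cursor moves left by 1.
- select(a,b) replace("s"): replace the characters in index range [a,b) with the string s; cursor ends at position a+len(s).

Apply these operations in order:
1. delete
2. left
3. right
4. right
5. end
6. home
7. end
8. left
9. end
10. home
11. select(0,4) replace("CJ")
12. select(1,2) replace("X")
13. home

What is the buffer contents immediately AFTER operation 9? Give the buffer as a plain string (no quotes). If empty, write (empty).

After op 1 (delete): buf='XWCU' cursor=0
After op 2 (left): buf='XWCU' cursor=0
After op 3 (right): buf='XWCU' cursor=1
After op 4 (right): buf='XWCU' cursor=2
After op 5 (end): buf='XWCU' cursor=4
After op 6 (home): buf='XWCU' cursor=0
After op 7 (end): buf='XWCU' cursor=4
After op 8 (left): buf='XWCU' cursor=3
After op 9 (end): buf='XWCU' cursor=4

Answer: XWCU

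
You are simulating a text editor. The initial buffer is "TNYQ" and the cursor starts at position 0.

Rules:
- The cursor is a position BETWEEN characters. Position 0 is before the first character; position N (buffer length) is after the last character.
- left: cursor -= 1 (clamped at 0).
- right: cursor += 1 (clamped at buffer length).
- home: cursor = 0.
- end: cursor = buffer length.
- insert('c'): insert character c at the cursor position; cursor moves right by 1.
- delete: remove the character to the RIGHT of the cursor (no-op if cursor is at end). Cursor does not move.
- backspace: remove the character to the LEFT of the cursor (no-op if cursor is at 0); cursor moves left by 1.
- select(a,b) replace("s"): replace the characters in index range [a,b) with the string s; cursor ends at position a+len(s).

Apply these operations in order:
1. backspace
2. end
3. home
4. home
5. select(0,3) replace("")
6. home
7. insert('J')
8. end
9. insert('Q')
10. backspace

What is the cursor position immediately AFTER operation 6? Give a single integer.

Answer: 0

Derivation:
After op 1 (backspace): buf='TNYQ' cursor=0
After op 2 (end): buf='TNYQ' cursor=4
After op 3 (home): buf='TNYQ' cursor=0
After op 4 (home): buf='TNYQ' cursor=0
After op 5 (select(0,3) replace("")): buf='Q' cursor=0
After op 6 (home): buf='Q' cursor=0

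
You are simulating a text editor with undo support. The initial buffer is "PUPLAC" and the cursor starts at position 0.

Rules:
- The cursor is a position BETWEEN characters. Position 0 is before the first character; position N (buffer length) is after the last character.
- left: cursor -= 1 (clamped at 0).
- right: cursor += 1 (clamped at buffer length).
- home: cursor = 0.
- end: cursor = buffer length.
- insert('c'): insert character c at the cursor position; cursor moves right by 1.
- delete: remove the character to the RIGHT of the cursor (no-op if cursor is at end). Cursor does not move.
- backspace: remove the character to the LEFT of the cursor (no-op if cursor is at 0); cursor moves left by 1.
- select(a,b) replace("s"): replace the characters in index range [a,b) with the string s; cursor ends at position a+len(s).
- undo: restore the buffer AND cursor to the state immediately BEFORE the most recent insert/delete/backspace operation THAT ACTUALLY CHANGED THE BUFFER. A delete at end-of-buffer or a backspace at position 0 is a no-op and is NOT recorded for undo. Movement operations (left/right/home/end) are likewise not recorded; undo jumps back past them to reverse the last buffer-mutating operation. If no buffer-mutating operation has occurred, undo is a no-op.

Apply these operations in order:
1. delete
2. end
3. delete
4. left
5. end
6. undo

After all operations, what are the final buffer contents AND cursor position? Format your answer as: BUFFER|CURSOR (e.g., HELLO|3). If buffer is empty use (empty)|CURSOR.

Answer: PUPLAC|0

Derivation:
After op 1 (delete): buf='UPLAC' cursor=0
After op 2 (end): buf='UPLAC' cursor=5
After op 3 (delete): buf='UPLAC' cursor=5
After op 4 (left): buf='UPLAC' cursor=4
After op 5 (end): buf='UPLAC' cursor=5
After op 6 (undo): buf='PUPLAC' cursor=0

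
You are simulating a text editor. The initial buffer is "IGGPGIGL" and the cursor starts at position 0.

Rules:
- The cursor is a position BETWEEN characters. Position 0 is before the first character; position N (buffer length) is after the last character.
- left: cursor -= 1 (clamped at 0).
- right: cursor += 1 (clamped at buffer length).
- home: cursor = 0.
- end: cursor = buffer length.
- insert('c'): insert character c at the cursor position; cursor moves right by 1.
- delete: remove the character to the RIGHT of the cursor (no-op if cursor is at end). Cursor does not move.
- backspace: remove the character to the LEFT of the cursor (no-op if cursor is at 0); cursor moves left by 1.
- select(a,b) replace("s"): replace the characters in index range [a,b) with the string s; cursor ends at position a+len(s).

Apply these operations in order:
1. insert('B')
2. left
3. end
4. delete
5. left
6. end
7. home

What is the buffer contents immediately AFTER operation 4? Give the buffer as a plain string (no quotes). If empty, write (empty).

Answer: BIGGPGIGL

Derivation:
After op 1 (insert('B')): buf='BIGGPGIGL' cursor=1
After op 2 (left): buf='BIGGPGIGL' cursor=0
After op 3 (end): buf='BIGGPGIGL' cursor=9
After op 4 (delete): buf='BIGGPGIGL' cursor=9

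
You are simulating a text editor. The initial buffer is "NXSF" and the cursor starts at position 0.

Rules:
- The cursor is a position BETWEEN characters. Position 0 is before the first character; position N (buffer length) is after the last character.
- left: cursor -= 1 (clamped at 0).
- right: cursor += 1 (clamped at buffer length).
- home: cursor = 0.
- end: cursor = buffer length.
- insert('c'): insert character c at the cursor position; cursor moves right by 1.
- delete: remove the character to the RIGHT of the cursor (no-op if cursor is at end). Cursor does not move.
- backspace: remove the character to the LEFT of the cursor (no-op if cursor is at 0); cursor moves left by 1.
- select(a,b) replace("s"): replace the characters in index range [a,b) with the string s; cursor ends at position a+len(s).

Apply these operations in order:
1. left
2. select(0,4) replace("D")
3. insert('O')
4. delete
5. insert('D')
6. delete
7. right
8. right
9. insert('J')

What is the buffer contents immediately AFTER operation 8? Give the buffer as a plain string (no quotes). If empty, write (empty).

Answer: DOD

Derivation:
After op 1 (left): buf='NXSF' cursor=0
After op 2 (select(0,4) replace("D")): buf='D' cursor=1
After op 3 (insert('O')): buf='DO' cursor=2
After op 4 (delete): buf='DO' cursor=2
After op 5 (insert('D')): buf='DOD' cursor=3
After op 6 (delete): buf='DOD' cursor=3
After op 7 (right): buf='DOD' cursor=3
After op 8 (right): buf='DOD' cursor=3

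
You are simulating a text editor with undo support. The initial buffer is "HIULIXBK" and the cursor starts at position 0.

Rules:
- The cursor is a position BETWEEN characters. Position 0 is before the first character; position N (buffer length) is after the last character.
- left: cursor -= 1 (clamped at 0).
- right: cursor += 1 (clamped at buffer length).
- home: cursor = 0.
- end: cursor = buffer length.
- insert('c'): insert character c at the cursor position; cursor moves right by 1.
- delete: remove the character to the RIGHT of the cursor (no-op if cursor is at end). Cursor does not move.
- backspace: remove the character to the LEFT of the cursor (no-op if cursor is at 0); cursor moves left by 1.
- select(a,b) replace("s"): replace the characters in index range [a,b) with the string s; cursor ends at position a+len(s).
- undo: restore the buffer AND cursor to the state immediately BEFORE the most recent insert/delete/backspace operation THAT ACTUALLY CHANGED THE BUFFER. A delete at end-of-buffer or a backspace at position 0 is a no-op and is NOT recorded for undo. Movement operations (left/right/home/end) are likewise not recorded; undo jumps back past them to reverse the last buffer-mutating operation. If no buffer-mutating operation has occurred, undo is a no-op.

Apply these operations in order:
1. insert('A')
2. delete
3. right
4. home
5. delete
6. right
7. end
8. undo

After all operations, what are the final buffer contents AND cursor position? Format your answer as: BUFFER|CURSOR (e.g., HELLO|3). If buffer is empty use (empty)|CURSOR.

After op 1 (insert('A')): buf='AHIULIXBK' cursor=1
After op 2 (delete): buf='AIULIXBK' cursor=1
After op 3 (right): buf='AIULIXBK' cursor=2
After op 4 (home): buf='AIULIXBK' cursor=0
After op 5 (delete): buf='IULIXBK' cursor=0
After op 6 (right): buf='IULIXBK' cursor=1
After op 7 (end): buf='IULIXBK' cursor=7
After op 8 (undo): buf='AIULIXBK' cursor=0

Answer: AIULIXBK|0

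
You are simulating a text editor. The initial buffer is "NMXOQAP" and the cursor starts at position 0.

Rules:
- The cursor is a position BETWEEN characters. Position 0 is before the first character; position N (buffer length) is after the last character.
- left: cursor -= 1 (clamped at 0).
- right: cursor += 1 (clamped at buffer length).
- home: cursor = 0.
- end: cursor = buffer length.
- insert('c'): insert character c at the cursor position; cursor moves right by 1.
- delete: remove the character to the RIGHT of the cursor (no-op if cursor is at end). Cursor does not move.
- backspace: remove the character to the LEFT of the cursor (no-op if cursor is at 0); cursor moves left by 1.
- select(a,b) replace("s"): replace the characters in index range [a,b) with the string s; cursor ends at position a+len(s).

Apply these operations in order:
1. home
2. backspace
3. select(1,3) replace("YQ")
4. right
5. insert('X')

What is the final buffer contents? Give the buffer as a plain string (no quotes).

After op 1 (home): buf='NMXOQAP' cursor=0
After op 2 (backspace): buf='NMXOQAP' cursor=0
After op 3 (select(1,3) replace("YQ")): buf='NYQOQAP' cursor=3
After op 4 (right): buf='NYQOQAP' cursor=4
After op 5 (insert('X')): buf='NYQOXQAP' cursor=5

Answer: NYQOXQAP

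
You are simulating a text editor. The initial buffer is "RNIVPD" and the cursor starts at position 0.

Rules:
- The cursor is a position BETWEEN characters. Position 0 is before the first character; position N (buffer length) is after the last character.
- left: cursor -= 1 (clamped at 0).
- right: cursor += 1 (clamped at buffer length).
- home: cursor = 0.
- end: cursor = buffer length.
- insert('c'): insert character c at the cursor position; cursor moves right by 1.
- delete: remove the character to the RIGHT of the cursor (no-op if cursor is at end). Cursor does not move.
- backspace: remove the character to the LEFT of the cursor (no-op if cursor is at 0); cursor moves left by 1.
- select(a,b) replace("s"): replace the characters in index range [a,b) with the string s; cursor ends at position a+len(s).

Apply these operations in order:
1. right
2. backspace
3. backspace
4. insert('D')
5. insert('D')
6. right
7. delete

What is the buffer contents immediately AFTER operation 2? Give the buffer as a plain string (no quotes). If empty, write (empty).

Answer: NIVPD

Derivation:
After op 1 (right): buf='RNIVPD' cursor=1
After op 2 (backspace): buf='NIVPD' cursor=0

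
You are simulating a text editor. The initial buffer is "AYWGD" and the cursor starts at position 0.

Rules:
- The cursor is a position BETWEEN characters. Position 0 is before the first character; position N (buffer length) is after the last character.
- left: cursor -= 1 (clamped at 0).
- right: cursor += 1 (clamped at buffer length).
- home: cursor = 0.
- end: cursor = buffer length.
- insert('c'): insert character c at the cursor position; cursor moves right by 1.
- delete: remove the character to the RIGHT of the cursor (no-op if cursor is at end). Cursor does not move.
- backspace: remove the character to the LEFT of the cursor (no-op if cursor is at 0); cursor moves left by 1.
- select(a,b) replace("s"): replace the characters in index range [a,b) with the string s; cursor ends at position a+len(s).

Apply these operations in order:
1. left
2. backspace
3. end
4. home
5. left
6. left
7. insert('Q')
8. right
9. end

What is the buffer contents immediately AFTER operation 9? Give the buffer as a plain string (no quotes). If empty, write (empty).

After op 1 (left): buf='AYWGD' cursor=0
After op 2 (backspace): buf='AYWGD' cursor=0
After op 3 (end): buf='AYWGD' cursor=5
After op 4 (home): buf='AYWGD' cursor=0
After op 5 (left): buf='AYWGD' cursor=0
After op 6 (left): buf='AYWGD' cursor=0
After op 7 (insert('Q')): buf='QAYWGD' cursor=1
After op 8 (right): buf='QAYWGD' cursor=2
After op 9 (end): buf='QAYWGD' cursor=6

Answer: QAYWGD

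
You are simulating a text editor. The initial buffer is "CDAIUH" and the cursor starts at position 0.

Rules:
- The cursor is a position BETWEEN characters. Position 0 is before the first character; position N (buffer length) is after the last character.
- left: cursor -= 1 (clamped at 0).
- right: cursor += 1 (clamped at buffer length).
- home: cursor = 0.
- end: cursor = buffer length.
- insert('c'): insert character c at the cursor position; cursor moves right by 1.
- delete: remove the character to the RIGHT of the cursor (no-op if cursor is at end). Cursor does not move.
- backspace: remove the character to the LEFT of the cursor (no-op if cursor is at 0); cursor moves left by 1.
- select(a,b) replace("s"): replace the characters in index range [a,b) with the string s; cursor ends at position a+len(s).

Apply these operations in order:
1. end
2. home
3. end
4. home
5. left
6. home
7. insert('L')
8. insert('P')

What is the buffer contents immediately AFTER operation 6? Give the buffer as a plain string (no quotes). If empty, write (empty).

Answer: CDAIUH

Derivation:
After op 1 (end): buf='CDAIUH' cursor=6
After op 2 (home): buf='CDAIUH' cursor=0
After op 3 (end): buf='CDAIUH' cursor=6
After op 4 (home): buf='CDAIUH' cursor=0
After op 5 (left): buf='CDAIUH' cursor=0
After op 6 (home): buf='CDAIUH' cursor=0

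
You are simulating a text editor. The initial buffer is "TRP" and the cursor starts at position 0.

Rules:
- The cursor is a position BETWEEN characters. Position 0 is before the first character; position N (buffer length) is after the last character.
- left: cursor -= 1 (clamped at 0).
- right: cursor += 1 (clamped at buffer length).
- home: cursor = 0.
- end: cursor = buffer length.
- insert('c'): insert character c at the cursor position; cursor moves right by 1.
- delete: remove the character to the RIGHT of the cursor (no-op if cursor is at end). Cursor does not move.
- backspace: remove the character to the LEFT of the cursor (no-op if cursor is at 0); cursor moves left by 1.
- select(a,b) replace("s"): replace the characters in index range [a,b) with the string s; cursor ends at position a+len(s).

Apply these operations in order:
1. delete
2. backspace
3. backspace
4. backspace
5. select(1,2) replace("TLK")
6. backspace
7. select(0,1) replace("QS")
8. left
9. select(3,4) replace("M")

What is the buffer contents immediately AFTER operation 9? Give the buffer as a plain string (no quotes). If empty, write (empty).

After op 1 (delete): buf='RP' cursor=0
After op 2 (backspace): buf='RP' cursor=0
After op 3 (backspace): buf='RP' cursor=0
After op 4 (backspace): buf='RP' cursor=0
After op 5 (select(1,2) replace("TLK")): buf='RTLK' cursor=4
After op 6 (backspace): buf='RTL' cursor=3
After op 7 (select(0,1) replace("QS")): buf='QSTL' cursor=2
After op 8 (left): buf='QSTL' cursor=1
After op 9 (select(3,4) replace("M")): buf='QSTM' cursor=4

Answer: QSTM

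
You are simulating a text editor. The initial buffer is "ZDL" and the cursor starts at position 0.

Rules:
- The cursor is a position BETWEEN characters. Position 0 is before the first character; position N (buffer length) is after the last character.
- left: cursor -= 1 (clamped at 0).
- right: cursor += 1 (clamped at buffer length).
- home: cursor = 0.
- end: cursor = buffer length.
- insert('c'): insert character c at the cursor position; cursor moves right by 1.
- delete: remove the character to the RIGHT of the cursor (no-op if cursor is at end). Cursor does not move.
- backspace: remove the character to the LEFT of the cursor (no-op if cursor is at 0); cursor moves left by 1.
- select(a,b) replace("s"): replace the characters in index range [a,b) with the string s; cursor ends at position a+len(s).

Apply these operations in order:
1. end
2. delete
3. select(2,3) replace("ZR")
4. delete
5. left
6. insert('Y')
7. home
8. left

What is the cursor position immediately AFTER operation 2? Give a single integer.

After op 1 (end): buf='ZDL' cursor=3
After op 2 (delete): buf='ZDL' cursor=3

Answer: 3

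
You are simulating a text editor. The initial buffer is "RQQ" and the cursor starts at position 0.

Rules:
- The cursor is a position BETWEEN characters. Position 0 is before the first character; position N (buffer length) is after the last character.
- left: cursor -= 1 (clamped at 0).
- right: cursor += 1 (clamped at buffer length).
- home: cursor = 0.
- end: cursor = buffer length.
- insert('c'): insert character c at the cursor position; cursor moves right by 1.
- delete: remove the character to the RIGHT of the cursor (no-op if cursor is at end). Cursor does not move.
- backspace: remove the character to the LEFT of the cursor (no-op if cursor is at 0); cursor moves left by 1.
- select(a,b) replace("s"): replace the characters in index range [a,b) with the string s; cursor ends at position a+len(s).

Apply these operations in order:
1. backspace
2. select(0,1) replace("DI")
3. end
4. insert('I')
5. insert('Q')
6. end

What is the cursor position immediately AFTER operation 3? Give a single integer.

Answer: 4

Derivation:
After op 1 (backspace): buf='RQQ' cursor=0
After op 2 (select(0,1) replace("DI")): buf='DIQQ' cursor=2
After op 3 (end): buf='DIQQ' cursor=4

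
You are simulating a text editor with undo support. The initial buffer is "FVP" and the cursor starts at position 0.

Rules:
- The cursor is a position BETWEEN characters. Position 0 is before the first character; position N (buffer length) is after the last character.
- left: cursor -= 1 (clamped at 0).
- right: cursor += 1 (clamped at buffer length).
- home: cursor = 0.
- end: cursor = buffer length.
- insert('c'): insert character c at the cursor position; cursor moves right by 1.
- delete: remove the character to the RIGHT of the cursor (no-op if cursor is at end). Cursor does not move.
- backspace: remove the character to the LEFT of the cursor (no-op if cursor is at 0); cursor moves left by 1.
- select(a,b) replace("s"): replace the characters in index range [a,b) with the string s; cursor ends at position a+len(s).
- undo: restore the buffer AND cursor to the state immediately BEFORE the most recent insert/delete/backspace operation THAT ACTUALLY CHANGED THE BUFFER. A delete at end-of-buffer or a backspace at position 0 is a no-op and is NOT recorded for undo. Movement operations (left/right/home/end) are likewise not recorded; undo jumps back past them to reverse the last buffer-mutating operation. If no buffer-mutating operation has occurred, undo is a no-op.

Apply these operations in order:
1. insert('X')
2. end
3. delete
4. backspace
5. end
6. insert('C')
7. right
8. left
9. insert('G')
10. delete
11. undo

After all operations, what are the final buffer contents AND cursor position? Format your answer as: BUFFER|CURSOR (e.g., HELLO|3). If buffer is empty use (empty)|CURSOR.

Answer: XFVGC|4

Derivation:
After op 1 (insert('X')): buf='XFVP' cursor=1
After op 2 (end): buf='XFVP' cursor=4
After op 3 (delete): buf='XFVP' cursor=4
After op 4 (backspace): buf='XFV' cursor=3
After op 5 (end): buf='XFV' cursor=3
After op 6 (insert('C')): buf='XFVC' cursor=4
After op 7 (right): buf='XFVC' cursor=4
After op 8 (left): buf='XFVC' cursor=3
After op 9 (insert('G')): buf='XFVGC' cursor=4
After op 10 (delete): buf='XFVG' cursor=4
After op 11 (undo): buf='XFVGC' cursor=4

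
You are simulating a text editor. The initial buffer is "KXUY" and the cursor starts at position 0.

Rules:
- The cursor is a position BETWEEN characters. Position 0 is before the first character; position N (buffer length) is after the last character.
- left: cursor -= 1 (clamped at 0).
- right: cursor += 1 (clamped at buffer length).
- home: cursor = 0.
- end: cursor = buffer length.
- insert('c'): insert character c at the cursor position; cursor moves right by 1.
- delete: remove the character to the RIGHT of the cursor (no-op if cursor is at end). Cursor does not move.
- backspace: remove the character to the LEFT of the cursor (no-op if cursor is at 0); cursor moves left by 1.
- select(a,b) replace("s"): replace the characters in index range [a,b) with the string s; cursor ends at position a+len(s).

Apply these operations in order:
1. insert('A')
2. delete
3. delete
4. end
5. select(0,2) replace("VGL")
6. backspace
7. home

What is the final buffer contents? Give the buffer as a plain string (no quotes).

After op 1 (insert('A')): buf='AKXUY' cursor=1
After op 2 (delete): buf='AXUY' cursor=1
After op 3 (delete): buf='AUY' cursor=1
After op 4 (end): buf='AUY' cursor=3
After op 5 (select(0,2) replace("VGL")): buf='VGLY' cursor=3
After op 6 (backspace): buf='VGY' cursor=2
After op 7 (home): buf='VGY' cursor=0

Answer: VGY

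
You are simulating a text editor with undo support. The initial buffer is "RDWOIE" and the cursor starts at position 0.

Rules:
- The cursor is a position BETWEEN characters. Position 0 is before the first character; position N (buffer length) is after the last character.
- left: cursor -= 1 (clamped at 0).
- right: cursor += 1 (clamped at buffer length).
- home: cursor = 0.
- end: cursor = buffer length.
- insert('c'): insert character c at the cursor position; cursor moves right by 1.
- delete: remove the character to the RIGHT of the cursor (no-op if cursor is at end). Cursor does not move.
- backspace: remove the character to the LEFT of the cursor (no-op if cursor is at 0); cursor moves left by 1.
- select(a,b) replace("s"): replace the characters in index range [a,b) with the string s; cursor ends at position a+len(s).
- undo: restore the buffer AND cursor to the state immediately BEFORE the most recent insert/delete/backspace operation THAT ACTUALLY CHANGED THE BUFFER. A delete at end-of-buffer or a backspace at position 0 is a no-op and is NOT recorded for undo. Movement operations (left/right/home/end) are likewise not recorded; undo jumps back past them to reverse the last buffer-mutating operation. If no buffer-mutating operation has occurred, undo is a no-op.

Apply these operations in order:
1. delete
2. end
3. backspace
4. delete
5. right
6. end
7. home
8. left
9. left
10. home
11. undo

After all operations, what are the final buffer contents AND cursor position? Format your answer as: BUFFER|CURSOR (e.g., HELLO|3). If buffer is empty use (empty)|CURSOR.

After op 1 (delete): buf='DWOIE' cursor=0
After op 2 (end): buf='DWOIE' cursor=5
After op 3 (backspace): buf='DWOI' cursor=4
After op 4 (delete): buf='DWOI' cursor=4
After op 5 (right): buf='DWOI' cursor=4
After op 6 (end): buf='DWOI' cursor=4
After op 7 (home): buf='DWOI' cursor=0
After op 8 (left): buf='DWOI' cursor=0
After op 9 (left): buf='DWOI' cursor=0
After op 10 (home): buf='DWOI' cursor=0
After op 11 (undo): buf='DWOIE' cursor=5

Answer: DWOIE|5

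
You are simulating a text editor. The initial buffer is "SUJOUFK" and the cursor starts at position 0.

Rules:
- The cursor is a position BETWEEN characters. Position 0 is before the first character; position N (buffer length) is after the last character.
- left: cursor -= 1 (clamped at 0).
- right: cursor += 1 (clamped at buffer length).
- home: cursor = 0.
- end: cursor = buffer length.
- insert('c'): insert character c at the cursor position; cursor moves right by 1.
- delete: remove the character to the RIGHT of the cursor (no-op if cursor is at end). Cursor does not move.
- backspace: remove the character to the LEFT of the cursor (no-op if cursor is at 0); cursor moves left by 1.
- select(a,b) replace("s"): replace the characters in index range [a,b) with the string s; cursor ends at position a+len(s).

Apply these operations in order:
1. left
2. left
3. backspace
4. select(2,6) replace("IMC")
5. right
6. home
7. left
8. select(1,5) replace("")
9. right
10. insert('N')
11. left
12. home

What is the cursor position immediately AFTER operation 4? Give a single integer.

Answer: 5

Derivation:
After op 1 (left): buf='SUJOUFK' cursor=0
After op 2 (left): buf='SUJOUFK' cursor=0
After op 3 (backspace): buf='SUJOUFK' cursor=0
After op 4 (select(2,6) replace("IMC")): buf='SUIMCK' cursor=5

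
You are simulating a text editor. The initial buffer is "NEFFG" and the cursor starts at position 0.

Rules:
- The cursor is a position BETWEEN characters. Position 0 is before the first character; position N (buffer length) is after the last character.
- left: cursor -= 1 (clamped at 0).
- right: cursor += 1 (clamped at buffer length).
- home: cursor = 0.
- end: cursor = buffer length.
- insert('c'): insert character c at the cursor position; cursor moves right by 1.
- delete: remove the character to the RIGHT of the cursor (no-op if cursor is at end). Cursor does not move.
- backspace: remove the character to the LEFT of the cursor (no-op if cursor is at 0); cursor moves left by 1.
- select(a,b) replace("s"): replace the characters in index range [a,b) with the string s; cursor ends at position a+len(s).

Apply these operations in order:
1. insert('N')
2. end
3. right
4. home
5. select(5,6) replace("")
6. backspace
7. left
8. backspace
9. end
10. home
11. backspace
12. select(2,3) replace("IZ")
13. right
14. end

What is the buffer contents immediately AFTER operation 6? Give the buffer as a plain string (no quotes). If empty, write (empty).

After op 1 (insert('N')): buf='NNEFFG' cursor=1
After op 2 (end): buf='NNEFFG' cursor=6
After op 3 (right): buf='NNEFFG' cursor=6
After op 4 (home): buf='NNEFFG' cursor=0
After op 5 (select(5,6) replace("")): buf='NNEFF' cursor=5
After op 6 (backspace): buf='NNEF' cursor=4

Answer: NNEF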